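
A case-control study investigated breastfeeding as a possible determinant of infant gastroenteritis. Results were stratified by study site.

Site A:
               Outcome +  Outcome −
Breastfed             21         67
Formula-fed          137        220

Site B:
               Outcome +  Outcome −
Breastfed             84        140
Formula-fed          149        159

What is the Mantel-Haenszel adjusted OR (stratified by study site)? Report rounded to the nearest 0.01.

0.59

OR_MH = Σ(aᵢdᵢ/nᵢ) / Σ(bᵢcᵢ/nᵢ), where nᵢ is the stratum total.
Stratum 1 (Site A): n = 445; a·d/n = 21·220/445 = 10.3820; b·c/n = 67·137/445 = 20.6270
Stratum 2 (Site B): n = 532; a·d/n = 84·159/532 = 25.1053; b·c/n = 140·149/532 = 39.2105
OR_MH = (10.3820 + 25.1053) / (20.6270 + 39.2105) = 35.4873 / 59.8375 = 0.59306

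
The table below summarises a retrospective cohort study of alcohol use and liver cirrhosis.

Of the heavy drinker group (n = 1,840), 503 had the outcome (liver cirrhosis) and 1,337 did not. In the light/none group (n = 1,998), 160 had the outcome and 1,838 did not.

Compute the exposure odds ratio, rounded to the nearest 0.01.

4.32

From the description: a = 503, b = 1337, c = 160, d = 1838.
OR = (a·d)/(b·c) = (503 × 1838) / (1337 × 160) = 924514 / 213920 = 4.32177
The odds of liver cirrhosis are about 4.32 times as high in the heavy drinker group.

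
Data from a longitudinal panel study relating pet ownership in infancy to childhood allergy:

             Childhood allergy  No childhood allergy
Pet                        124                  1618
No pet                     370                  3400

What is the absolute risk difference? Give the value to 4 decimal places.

Cells: a = 124, b = 1618, c = 370, d = 3400.
Risk in exposed = 124/1742 = 0.071183; risk in unexposed = 370/3770 = 0.098143.
Risk difference = 0.071183 − 0.098143 = -0.026961

-0.0270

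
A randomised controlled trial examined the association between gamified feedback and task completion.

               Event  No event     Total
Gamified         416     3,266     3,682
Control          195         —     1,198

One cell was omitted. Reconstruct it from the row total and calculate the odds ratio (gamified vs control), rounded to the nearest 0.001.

0.655

The missing cell is in the unexposed row: 1198 − 195 = 1003.
So a = 416, b = 3266, c = 195, d = 1003.
OR = (a·d)/(b·c) = (416 × 1003) / (3266 × 195) = 417248 / 636870 = 0.65515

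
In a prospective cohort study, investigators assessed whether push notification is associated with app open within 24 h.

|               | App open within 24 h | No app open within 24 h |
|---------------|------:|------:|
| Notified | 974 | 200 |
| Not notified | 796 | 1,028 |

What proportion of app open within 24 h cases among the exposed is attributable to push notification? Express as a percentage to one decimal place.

47.4

Cells: a = 974, b = 200, c = 796, d = 1028.
Risk in exposed = 974/1174 = 0.82964; risk in unexposed = 796/1824 = 0.43640.
RR = 0.82964/0.43640 = 1.90109
AR% = (RR − 1)/RR × 100 = (1.90109 − 1)/1.90109 × 100 = 47.3986%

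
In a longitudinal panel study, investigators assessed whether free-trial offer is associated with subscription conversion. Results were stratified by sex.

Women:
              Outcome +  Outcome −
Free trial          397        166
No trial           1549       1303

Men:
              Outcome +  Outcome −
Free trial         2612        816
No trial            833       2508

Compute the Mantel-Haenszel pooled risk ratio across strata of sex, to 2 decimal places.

RR_MH = Σ(aᵢ·n₀ᵢ/nᵢ) / Σ(cᵢ·n₁ᵢ/nᵢ), with n₁ᵢ = aᵢ+bᵢ (exposed), n₀ᵢ = cᵢ+dᵢ (unexposed), nᵢ = n₁ᵢ+n₀ᵢ.
Stratum 1 (Women): n₁ = 563, n₀ = 2852, n = 3415; a·n₀/n = 397·2852/3415 = 331.5502; c·n₁/n = 1549·563/3415 = 255.3695
Stratum 2 (Men): n₁ = 3428, n₀ = 3341, n = 6769; a·n₀/n = 2612·3341/6769 = 1289.2144; c·n₁/n = 833·3428/6769 = 421.8532
RR_MH = (331.5502 + 1289.2144) / (255.3695 + 421.8532) = 1620.7646 / 677.2227 = 2.39325

2.39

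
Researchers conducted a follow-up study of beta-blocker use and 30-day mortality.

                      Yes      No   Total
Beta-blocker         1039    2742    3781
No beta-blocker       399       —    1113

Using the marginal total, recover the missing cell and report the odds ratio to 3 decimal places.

0.678

The missing cell is in the unexposed row: 1113 − 399 = 714.
So a = 1039, b = 2742, c = 399, d = 714.
OR = (a·d)/(b·c) = (1039 × 714) / (2742 × 399) = 741846 / 1094058 = 0.67807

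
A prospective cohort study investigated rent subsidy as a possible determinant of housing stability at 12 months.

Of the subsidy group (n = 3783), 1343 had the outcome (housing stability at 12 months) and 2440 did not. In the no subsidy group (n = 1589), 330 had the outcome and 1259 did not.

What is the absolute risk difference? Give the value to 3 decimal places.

From the description: a = 1343, b = 2440, c = 330, d = 1259.
Risk in exposed = 1343/3783 = 0.355009; risk in unexposed = 330/1589 = 0.207678.
Risk difference = 0.355009 − 0.207678 = 0.147331

0.147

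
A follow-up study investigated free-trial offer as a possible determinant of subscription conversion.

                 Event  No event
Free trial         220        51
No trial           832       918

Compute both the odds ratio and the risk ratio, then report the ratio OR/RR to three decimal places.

Cells: a = 220, b = 51, c = 832, d = 918.
OR = (220·918)/(51·832) = 201960/42432 = 4.75962
Risk in exposed = 220/271 = 0.81181; risk in unexposed = 832/1750 = 0.47543; RR = 1.70753
OR/RR = 4.75962 / 1.70753 = 2.78743
The outcome is not rare, so the OR lies further from 1 than the RR.

2.787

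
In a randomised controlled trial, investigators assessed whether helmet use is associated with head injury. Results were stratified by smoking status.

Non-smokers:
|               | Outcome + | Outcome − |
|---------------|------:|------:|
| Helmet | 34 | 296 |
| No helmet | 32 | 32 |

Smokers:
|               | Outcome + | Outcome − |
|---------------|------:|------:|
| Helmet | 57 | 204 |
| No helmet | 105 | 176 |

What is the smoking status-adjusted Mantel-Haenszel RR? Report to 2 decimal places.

0.45

RR_MH = Σ(aᵢ·n₀ᵢ/nᵢ) / Σ(cᵢ·n₁ᵢ/nᵢ), with n₁ᵢ = aᵢ+bᵢ (exposed), n₀ᵢ = cᵢ+dᵢ (unexposed), nᵢ = n₁ᵢ+n₀ᵢ.
Stratum 1 (Non-smokers): n₁ = 330, n₀ = 64, n = 394; a·n₀/n = 34·64/394 = 5.5228; c·n₁/n = 32·330/394 = 26.8020
Stratum 2 (Smokers): n₁ = 261, n₀ = 281, n = 542; a·n₀/n = 57·281/542 = 29.5517; c·n₁/n = 105·261/542 = 50.5627
RR_MH = (5.5228 + 29.5517) / (26.8020 + 50.5627) = 35.0745 / 77.3648 = 0.45337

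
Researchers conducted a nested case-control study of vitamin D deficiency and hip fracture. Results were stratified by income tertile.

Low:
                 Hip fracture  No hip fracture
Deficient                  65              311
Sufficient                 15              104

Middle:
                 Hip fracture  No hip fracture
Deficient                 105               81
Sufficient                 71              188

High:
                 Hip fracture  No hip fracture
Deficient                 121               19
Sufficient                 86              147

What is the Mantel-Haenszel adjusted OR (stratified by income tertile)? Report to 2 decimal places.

3.95

OR_MH = Σ(aᵢdᵢ/nᵢ) / Σ(bᵢcᵢ/nᵢ), where nᵢ is the stratum total.
Stratum 1 (Low): n = 495; a·d/n = 65·104/495 = 13.6566; b·c/n = 311·15/495 = 9.4242
Stratum 2 (Middle): n = 445; a·d/n = 105·188/445 = 44.3596; b·c/n = 81·71/445 = 12.9236
Stratum 3 (High): n = 373; a·d/n = 121·147/373 = 47.6863; b·c/n = 19·86/373 = 4.3807
OR_MH = (13.6566 + 44.3596 + 47.6863) / (9.4242 + 12.9236 + 4.3807) = 105.7024 / 26.7285 = 3.95467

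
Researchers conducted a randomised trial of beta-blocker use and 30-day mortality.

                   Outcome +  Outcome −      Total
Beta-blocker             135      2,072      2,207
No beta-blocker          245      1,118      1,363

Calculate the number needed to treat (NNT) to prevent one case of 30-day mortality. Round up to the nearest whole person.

9

Risk in treated group = 135/2207 = 0.06117; risk in control = 245/1363 = 0.17975.
Absolute risk reduction = 0.17975 − 0.06117 = 0.11858
NNT = 1 / ARR = 1 / 0.11858 = 8.433 → round up → 9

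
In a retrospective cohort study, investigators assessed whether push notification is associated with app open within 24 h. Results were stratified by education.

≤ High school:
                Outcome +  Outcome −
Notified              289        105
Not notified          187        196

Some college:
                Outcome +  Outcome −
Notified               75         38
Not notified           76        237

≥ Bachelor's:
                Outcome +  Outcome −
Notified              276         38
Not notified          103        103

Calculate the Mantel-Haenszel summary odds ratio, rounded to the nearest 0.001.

OR_MH = Σ(aᵢdᵢ/nᵢ) / Σ(bᵢcᵢ/nᵢ), where nᵢ is the stratum total.
Stratum 1 (≤ High school): n = 777; a·d/n = 289·196/777 = 72.9009; b·c/n = 105·187/777 = 25.2703
Stratum 2 (Some college): n = 426; a·d/n = 75·237/426 = 41.7254; b·c/n = 38·76/426 = 6.7793
Stratum 3 (≥ Bachelor's): n = 520; a·d/n = 276·103/520 = 54.6692; b·c/n = 38·103/520 = 7.5269
OR_MH = (72.9009 + 41.7254 + 54.6692) / (25.2703 + 6.7793 + 7.5269) = 169.2955 / 39.5765 = 4.27767

4.278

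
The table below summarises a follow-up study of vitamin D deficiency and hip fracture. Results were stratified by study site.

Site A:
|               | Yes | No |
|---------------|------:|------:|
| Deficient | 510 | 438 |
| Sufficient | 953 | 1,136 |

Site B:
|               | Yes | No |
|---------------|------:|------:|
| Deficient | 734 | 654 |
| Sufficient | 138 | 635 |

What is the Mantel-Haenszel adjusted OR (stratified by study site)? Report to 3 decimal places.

OR_MH = Σ(aᵢdᵢ/nᵢ) / Σ(bᵢcᵢ/nᵢ), where nᵢ is the stratum total.
Stratum 1 (Site A): n = 3037; a·d/n = 510·1136/3037 = 190.7672; b·c/n = 438·953/3037 = 137.4429
Stratum 2 (Site B): n = 2161; a·d/n = 734·635/2161 = 215.6826; b·c/n = 654·138/2161 = 41.7640
OR_MH = (190.7672 + 215.6826) / (137.4429 + 41.7640) = 406.4498 / 179.2069 = 2.26805

2.268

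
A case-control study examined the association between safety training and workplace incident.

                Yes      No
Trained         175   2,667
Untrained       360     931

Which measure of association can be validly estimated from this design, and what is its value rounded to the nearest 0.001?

0.170

Cells: a = 175, b = 2667, c = 360, d = 931.
This is a case-control study: participants were sampled on outcome status, so risks in the source population cannot be estimated directly — relative risk is not valid here. The odds ratio is the appropriate measure.
OR = (a·d)/(b·c) = (175 × 931) / (2667 × 360) = 162925 / 960120 = 0.16969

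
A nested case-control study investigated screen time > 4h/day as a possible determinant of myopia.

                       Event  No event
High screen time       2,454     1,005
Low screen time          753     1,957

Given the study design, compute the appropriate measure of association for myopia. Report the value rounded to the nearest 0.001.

Cells: a = 2454, b = 1005, c = 753, d = 1957.
This is a nested case-control study: participants were sampled on outcome status, so risks in the source population cannot be estimated directly — relative risk is not valid here. The odds ratio is the appropriate measure.
OR = (a·d)/(b·c) = (2454 × 1957) / (1005 × 753) = 4802478 / 756765 = 6.34606

6.346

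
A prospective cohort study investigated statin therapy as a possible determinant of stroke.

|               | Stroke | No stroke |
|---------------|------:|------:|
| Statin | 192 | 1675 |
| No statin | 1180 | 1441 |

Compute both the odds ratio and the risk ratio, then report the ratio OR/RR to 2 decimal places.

Cells: a = 192, b = 1675, c = 1180, d = 1441.
OR = (192·1441)/(1675·1180) = 276672/1976500 = 0.13998
Risk in exposed = 192/1867 = 0.10284; risk in unexposed = 1180/2621 = 0.45021; RR = 0.22842
OR/RR = 0.13998 / 0.22842 = 0.61281
The outcome is not rare, so the OR lies further from 1 than the RR.

0.61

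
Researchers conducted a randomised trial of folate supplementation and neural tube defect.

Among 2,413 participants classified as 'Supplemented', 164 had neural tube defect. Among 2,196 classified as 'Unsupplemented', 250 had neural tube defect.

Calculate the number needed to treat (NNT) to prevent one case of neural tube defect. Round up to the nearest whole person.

Risk in treated group = 164/2413 = 0.06797; risk in control = 250/2196 = 0.11384.
Absolute risk reduction = 0.11384 − 0.06797 = 0.04588
NNT = 1 / ARR = 1 / 0.04588 = 21.797 → round up → 22

22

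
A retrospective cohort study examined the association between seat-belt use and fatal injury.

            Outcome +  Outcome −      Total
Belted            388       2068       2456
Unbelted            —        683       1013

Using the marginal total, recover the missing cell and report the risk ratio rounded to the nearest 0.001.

The missing cell is in the unexposed row: 1013 − 683 = 330.
So a = 388, b = 2068, c = 330, d = 683.
RR = [a/(a+b)] / [c/(c+d)] = (388/2456) / (330/1013) = 0.15798/0.32577 = 0.48495

0.485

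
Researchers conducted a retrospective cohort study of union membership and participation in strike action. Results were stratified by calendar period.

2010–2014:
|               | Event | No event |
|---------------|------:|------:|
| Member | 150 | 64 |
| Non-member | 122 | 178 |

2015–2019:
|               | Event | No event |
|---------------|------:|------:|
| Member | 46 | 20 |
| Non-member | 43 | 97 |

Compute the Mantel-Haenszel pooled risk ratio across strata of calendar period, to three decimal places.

1.840

RR_MH = Σ(aᵢ·n₀ᵢ/nᵢ) / Σ(cᵢ·n₁ᵢ/nᵢ), with n₁ᵢ = aᵢ+bᵢ (exposed), n₀ᵢ = cᵢ+dᵢ (unexposed), nᵢ = n₁ᵢ+n₀ᵢ.
Stratum 1 (2010–2014): n₁ = 214, n₀ = 300, n = 514; a·n₀/n = 150·300/514 = 87.5486; c·n₁/n = 122·214/514 = 50.7938
Stratum 2 (2015–2019): n₁ = 66, n₀ = 140, n = 206; a·n₀/n = 46·140/206 = 31.2621; c·n₁/n = 43·66/206 = 13.7767
RR_MH = (87.5486 + 31.2621) / (50.7938 + 13.7767) = 118.8108 / 64.5705 = 1.84002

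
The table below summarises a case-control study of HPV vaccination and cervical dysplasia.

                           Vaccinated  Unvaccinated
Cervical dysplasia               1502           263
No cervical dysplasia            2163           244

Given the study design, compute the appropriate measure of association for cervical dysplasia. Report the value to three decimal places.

0.644

Reading the table with exposure as columns: a = 1502 (Vaccinated, case), b = 2163 (Vaccinated, non-case), c = 263 (Unvaccinated, case), d = 244.
This is a case-control study: participants were sampled on outcome status, so risks in the source population cannot be estimated directly — relative risk is not valid here. The odds ratio is the appropriate measure.
OR = (a·d)/(b·c) = (1502 × 244) / (2163 × 263) = 366488 / 568869 = 0.64424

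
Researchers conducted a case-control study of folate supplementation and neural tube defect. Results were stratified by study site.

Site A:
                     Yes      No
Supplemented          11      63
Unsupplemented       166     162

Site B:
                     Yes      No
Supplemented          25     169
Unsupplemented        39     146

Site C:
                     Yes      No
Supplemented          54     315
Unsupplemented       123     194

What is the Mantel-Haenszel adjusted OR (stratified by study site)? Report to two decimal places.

0.29

OR_MH = Σ(aᵢdᵢ/nᵢ) / Σ(bᵢcᵢ/nᵢ), where nᵢ is the stratum total.
Stratum 1 (Site A): n = 402; a·d/n = 11·162/402 = 4.4328; b·c/n = 63·166/402 = 26.0149
Stratum 2 (Site B): n = 379; a·d/n = 25·146/379 = 9.6306; b·c/n = 169·39/379 = 17.3905
Stratum 3 (Site C): n = 686; a·d/n = 54·194/686 = 15.2711; b·c/n = 315·123/686 = 56.4796
OR_MH = (4.4328 + 9.6306 + 15.2711) / (26.0149 + 17.3905 + 56.4796) = 29.3346 / 99.8850 = 0.29368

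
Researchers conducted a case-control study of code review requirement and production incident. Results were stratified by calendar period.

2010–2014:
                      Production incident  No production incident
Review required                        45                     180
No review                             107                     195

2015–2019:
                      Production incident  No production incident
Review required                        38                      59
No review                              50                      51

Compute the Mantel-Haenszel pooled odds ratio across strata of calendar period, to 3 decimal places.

OR_MH = Σ(aᵢdᵢ/nᵢ) / Σ(bᵢcᵢ/nᵢ), where nᵢ is the stratum total.
Stratum 1 (2010–2014): n = 527; a·d/n = 45·195/527 = 16.6509; b·c/n = 180·107/527 = 36.5465
Stratum 2 (2015–2019): n = 198; a·d/n = 38·51/198 = 9.7879; b·c/n = 59·50/198 = 14.8990
OR_MH = (16.6509 + 9.7879) / (36.5465 + 14.8990) = 26.4387 / 51.4455 = 0.51392

0.514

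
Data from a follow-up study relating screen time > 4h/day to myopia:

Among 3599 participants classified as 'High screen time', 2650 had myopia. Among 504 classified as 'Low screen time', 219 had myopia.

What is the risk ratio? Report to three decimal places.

1.695

From the description: a = 2650, b = 949, c = 219, d = 285.
Risk in exposed = 2650/3599 = 0.73632; risk in unexposed = 219/504 = 0.43452.
RR = 0.73632 / 0.43452 = 1.69453
The risk among the exposed is 1.69 times that among the unexposed.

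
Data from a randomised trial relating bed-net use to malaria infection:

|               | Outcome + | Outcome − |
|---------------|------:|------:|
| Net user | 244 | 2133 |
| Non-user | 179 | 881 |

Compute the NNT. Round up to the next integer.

16

Risk in treated group = 244/2377 = 0.10265; risk in control = 179/1060 = 0.16887.
Absolute risk reduction = 0.16887 − 0.10265 = 0.06622
NNT = 1 / ARR = 1 / 0.06622 = 15.102 → round up → 16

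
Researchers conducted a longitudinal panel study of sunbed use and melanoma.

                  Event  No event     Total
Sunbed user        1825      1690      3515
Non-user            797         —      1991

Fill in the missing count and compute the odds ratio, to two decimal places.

The missing cell is in the unexposed row: 1991 − 797 = 1194.
So a = 1825, b = 1690, c = 797, d = 1194.
OR = (a·d)/(b·c) = (1825 × 1194) / (1690 × 797) = 2179050 / 1346930 = 1.61779

1.62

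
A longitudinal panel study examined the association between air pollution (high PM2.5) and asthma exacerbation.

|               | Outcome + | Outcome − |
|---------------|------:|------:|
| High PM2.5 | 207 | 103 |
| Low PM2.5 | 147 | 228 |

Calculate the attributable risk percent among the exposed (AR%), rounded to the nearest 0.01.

41.29

Cells: a = 207, b = 103, c = 147, d = 228.
Risk in exposed = 207/310 = 0.66774; risk in unexposed = 147/375 = 0.39200.
RR = 0.66774/0.39200 = 1.70342
AR% = (RR − 1)/RR × 100 = (1.70342 − 1)/1.70342 × 100 = 41.2947%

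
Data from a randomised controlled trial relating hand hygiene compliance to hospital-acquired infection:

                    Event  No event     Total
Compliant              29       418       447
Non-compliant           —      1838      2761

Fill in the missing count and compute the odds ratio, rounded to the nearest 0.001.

0.138

The missing cell is in the unexposed row: 2761 − 1838 = 923.
So a = 29, b = 418, c = 923, d = 1838.
OR = (a·d)/(b·c) = (29 × 1838) / (418 × 923) = 53302 / 385814 = 0.13815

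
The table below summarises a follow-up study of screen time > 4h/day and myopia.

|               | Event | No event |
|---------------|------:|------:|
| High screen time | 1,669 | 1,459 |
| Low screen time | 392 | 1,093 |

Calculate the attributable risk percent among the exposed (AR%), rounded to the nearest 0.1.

50.5

Cells: a = 1669, b = 1459, c = 392, d = 1093.
Risk in exposed = 1669/3128 = 0.53357; risk in unexposed = 392/1485 = 0.26397.
RR = 0.53357/0.26397 = 2.02130
AR% = (RR − 1)/RR × 100 = (2.02130 − 1)/2.02130 × 100 = 50.5268%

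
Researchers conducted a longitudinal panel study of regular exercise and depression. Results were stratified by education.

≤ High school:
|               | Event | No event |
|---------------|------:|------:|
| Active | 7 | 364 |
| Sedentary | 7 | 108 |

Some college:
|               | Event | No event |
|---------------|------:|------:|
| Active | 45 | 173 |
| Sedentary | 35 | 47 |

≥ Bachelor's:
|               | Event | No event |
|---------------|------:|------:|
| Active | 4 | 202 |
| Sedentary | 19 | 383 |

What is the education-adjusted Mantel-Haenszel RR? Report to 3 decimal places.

RR_MH = Σ(aᵢ·n₀ᵢ/nᵢ) / Σ(cᵢ·n₁ᵢ/nᵢ), with n₁ᵢ = aᵢ+bᵢ (exposed), n₀ᵢ = cᵢ+dᵢ (unexposed), nᵢ = n₁ᵢ+n₀ᵢ.
Stratum 1 (≤ High school): n₁ = 371, n₀ = 115, n = 486; a·n₀/n = 7·115/486 = 1.6564; c·n₁/n = 7·371/486 = 5.3436
Stratum 2 (Some college): n₁ = 218, n₀ = 82, n = 300; a·n₀/n = 45·82/300 = 12.3000; c·n₁/n = 35·218/300 = 25.4333
Stratum 3 (≥ Bachelor's): n₁ = 206, n₀ = 402, n = 608; a·n₀/n = 4·402/608 = 2.6447; c·n₁/n = 19·206/608 = 6.4375
RR_MH = (1.6564 + 12.3000 + 2.6447) / (5.3436 + 25.4333 + 6.4375) = 16.6011 / 37.2145 = 0.44609

0.446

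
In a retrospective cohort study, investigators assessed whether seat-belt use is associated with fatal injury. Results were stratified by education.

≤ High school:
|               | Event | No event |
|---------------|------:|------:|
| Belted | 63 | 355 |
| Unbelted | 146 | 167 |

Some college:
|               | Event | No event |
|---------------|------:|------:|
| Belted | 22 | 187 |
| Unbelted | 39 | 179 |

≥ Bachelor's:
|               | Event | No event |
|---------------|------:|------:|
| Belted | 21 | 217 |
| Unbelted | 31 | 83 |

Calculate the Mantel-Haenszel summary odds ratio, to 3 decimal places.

0.267

OR_MH = Σ(aᵢdᵢ/nᵢ) / Σ(bᵢcᵢ/nᵢ), where nᵢ is the stratum total.
Stratum 1 (≤ High school): n = 731; a·d/n = 63·167/731 = 14.3926; b·c/n = 355·146/731 = 70.9029
Stratum 2 (Some college): n = 427; a·d/n = 22·179/427 = 9.2225; b·c/n = 187·39/427 = 17.0796
Stratum 3 (≥ Bachelor's): n = 352; a·d/n = 21·83/352 = 4.9517; b·c/n = 217·31/352 = 19.1108
OR_MH = (14.3926 + 9.2225 + 4.9517) / (70.9029 + 17.0796 + 19.1108) = 28.5668 / 107.0933 = 0.26675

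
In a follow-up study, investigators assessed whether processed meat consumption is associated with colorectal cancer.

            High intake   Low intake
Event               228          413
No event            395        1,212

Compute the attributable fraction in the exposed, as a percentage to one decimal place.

30.6

Reading the table with exposure as columns: a = 228 (High intake, case), b = 395 (High intake, non-case), c = 413 (Low intake, case), d = 1212.
Risk in exposed = 228/623 = 0.36597; risk in unexposed = 413/1625 = 0.25415.
RR = 0.36597/0.25415 = 1.43996
AR% = (RR − 1)/RR × 100 = (1.43996 − 1)/1.43996 × 100 = 30.5536%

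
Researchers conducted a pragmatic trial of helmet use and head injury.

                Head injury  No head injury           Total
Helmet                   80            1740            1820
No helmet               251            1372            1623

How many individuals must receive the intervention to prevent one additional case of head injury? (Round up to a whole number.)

Risk in treated group = 80/1820 = 0.04396; risk in control = 251/1623 = 0.15465.
Absolute risk reduction = 0.15465 − 0.04396 = 0.11070
NNT = 1 / ARR = 1 / 0.11070 = 9.034 → round up → 10

10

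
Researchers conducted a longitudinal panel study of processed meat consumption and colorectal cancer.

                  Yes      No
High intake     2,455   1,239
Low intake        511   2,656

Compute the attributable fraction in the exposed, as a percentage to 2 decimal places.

Cells: a = 2455, b = 1239, c = 511, d = 2656.
Risk in exposed = 2455/3694 = 0.66459; risk in unexposed = 511/3167 = 0.16135.
RR = 0.66459/0.16135 = 4.11890
AR% = (RR − 1)/RR × 100 = (4.11890 − 1)/4.11890 × 100 = 75.7217%

75.72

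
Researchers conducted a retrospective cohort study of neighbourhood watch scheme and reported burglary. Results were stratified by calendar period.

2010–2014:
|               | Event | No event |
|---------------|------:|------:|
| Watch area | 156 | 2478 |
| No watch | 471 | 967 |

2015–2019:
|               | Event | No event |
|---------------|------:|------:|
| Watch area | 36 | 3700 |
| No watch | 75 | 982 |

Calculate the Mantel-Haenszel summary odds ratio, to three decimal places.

OR_MH = Σ(aᵢdᵢ/nᵢ) / Σ(bᵢcᵢ/nᵢ), where nᵢ is the stratum total.
Stratum 1 (2010–2014): n = 4072; a·d/n = 156·967/4072 = 37.0462; b·c/n = 2478·471/4072 = 286.6252
Stratum 2 (2015–2019): n = 4793; a·d/n = 36·982/4793 = 7.3758; b·c/n = 3700·75/4793 = 57.8969
OR_MH = (37.0462 + 7.3758) / (286.6252 + 57.8969) = 44.4219 / 344.5222 = 0.12894

0.129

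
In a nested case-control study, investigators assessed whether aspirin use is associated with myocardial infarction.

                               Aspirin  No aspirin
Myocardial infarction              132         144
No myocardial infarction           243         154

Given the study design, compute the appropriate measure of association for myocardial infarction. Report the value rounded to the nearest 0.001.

Reading the table with exposure as columns: a = 132 (Aspirin, case), b = 243 (Aspirin, non-case), c = 144 (No aspirin, case), d = 154.
This is a nested case-control study: participants were sampled on outcome status, so risks in the source population cannot be estimated directly — relative risk is not valid here. The odds ratio is the appropriate measure.
OR = (a·d)/(b·c) = (132 × 154) / (243 × 144) = 20328 / 34992 = 0.58093

0.581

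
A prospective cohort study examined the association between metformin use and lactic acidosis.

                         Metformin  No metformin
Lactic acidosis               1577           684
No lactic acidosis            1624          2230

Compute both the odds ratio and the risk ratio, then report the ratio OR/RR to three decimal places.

1.508

Reading the table with exposure as columns: a = 1577 (Metformin, case), b = 1624 (Metformin, non-case), c = 684 (No metformin, case), d = 2230.
OR = (1577·2230)/(1624·684) = 3516710/1110816 = 3.16588
Risk in exposed = 1577/3201 = 0.49266; risk in unexposed = 684/2914 = 0.23473; RR = 2.09884
OR/RR = 3.16588 / 2.09884 = 1.50839
The outcome is not rare, so the OR lies further from 1 than the RR.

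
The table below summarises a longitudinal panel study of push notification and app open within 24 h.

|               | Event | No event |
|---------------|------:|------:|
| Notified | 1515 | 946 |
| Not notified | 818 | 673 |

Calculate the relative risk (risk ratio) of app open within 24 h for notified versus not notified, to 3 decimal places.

Cells: a = 1515, b = 946, c = 818, d = 673.
Risk in exposed = 1515/2461 = 0.61560; risk in unexposed = 818/1491 = 0.54863.
RR = 0.61560 / 0.54863 = 1.12208
The risk among the exposed is 1.12 times that among the unexposed.

1.122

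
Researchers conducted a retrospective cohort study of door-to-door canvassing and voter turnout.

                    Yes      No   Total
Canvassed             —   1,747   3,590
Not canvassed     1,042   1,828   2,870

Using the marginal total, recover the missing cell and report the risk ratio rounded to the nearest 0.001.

The missing cell is in the exposed row: 3590 − 1747 = 1843.
So a = 1843, b = 1747, c = 1042, d = 1828.
RR = [a/(a+b)] / [c/(c+d)] = (1843/3590) / (1042/2870) = 0.51337/0.36307 = 1.41399

1.414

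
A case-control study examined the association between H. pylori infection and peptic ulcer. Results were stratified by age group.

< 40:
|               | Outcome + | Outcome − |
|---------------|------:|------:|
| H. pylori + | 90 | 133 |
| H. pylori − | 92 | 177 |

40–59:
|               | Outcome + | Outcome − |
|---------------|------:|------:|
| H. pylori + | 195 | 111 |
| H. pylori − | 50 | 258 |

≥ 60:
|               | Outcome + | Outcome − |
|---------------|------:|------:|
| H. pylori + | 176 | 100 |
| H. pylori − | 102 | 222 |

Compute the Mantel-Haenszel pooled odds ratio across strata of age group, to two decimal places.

3.52

OR_MH = Σ(aᵢdᵢ/nᵢ) / Σ(bᵢcᵢ/nᵢ), where nᵢ is the stratum total.
Stratum 1 (< 40): n = 492; a·d/n = 90·177/492 = 32.3780; b·c/n = 133·92/492 = 24.8699
Stratum 2 (40–59): n = 614; a·d/n = 195·258/614 = 81.9381; b·c/n = 111·50/614 = 9.0391
Stratum 3 (≥ 60): n = 600; a·d/n = 176·222/600 = 65.1200; b·c/n = 100·102/600 = 17.0000
OR_MH = (32.3780 + 81.9381 + 65.1200) / (24.8699 + 9.0391 + 17.0000) = 179.4362 / 50.9090 = 3.52464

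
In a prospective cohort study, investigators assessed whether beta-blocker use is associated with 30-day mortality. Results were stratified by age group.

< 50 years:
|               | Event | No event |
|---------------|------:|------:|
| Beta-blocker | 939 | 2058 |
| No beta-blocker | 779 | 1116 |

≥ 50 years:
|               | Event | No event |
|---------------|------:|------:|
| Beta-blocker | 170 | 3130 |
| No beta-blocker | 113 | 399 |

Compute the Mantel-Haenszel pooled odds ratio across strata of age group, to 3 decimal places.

OR_MH = Σ(aᵢdᵢ/nᵢ) / Σ(bᵢcᵢ/nᵢ), where nᵢ is the stratum total.
Stratum 1 (< 50 years): n = 4892; a·d/n = 939·1116/4892 = 214.2118; b·c/n = 2058·779/4892 = 327.7150
Stratum 2 (≥ 50 years): n = 3812; a·d/n = 170·399/3812 = 17.7938; b·c/n = 3130·113/3812 = 92.7833
OR_MH = (214.2118 + 17.7938) / (327.7150 + 92.7833) = 232.0056 / 420.4984 = 0.55174

0.552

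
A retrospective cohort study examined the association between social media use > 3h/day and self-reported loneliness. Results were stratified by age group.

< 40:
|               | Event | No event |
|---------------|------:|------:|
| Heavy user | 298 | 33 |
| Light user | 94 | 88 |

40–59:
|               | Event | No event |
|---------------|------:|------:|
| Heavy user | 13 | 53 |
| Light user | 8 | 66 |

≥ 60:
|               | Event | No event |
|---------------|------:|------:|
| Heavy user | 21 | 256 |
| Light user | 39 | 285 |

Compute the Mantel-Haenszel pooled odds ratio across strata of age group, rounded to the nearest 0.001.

OR_MH = Σ(aᵢdᵢ/nᵢ) / Σ(bᵢcᵢ/nᵢ), where nᵢ is the stratum total.
Stratum 1 (< 40): n = 513; a·d/n = 298·88/513 = 51.1189; b·c/n = 33·94/513 = 6.0468
Stratum 2 (40–59): n = 140; a·d/n = 13·66/140 = 6.1286; b·c/n = 53·8/140 = 3.0286
Stratum 3 (≥ 60): n = 601; a·d/n = 21·285/601 = 9.9584; b·c/n = 256·39/601 = 16.6123
OR_MH = (51.1189 + 6.1286 + 9.9584) / (6.0468 + 3.0286 + 16.6123) = 67.2059 / 25.6877 = 2.61627

2.616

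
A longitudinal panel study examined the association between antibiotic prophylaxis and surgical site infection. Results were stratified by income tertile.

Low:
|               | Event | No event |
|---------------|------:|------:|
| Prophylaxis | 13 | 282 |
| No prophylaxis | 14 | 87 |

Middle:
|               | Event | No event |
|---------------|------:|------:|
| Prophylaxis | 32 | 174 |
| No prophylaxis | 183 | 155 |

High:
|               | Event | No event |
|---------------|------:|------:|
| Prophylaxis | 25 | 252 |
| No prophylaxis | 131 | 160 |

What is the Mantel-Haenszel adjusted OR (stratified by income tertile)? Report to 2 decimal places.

0.15

OR_MH = Σ(aᵢdᵢ/nᵢ) / Σ(bᵢcᵢ/nᵢ), where nᵢ is the stratum total.
Stratum 1 (Low): n = 396; a·d/n = 13·87/396 = 2.8561; b·c/n = 282·14/396 = 9.9697
Stratum 2 (Middle): n = 544; a·d/n = 32·155/544 = 9.1176; b·c/n = 174·183/544 = 58.5331
Stratum 3 (High): n = 568; a·d/n = 25·160/568 = 7.0423; b·c/n = 252·131/568 = 58.1197
OR_MH = (2.8561 + 9.1176 + 7.0423) / (9.9697 + 58.5331 + 58.1197) = 19.0160 / 126.6225 = 0.15018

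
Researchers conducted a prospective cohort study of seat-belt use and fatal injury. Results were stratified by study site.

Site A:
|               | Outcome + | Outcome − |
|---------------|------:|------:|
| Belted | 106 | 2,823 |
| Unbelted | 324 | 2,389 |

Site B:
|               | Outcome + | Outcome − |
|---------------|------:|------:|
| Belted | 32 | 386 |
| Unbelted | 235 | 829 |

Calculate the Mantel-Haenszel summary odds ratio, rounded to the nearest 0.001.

0.281

OR_MH = Σ(aᵢdᵢ/nᵢ) / Σ(bᵢcᵢ/nᵢ), where nᵢ is the stratum total.
Stratum 1 (Site A): n = 5642; a·d/n = 106·2389/5642 = 44.8837; b·c/n = 2823·324/5642 = 162.1149
Stratum 2 (Site B): n = 1482; a·d/n = 32·829/1482 = 17.9001; b·c/n = 386·235/1482 = 61.2078
OR_MH = (44.8837 + 17.9001) / (162.1149 + 61.2078) = 62.7839 / 223.3227 = 0.28114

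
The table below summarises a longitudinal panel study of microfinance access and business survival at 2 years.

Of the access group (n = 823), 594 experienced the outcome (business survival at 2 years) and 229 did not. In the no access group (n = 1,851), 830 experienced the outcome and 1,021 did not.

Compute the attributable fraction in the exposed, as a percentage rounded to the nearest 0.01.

From the description: a = 594, b = 229, c = 830, d = 1021.
Risk in exposed = 594/823 = 0.72175; risk in unexposed = 830/1851 = 0.44841.
RR = 0.72175/0.44841 = 1.60959
AR% = (RR − 1)/RR × 100 = (1.60959 − 1)/1.60959 × 100 = 37.8723%

37.87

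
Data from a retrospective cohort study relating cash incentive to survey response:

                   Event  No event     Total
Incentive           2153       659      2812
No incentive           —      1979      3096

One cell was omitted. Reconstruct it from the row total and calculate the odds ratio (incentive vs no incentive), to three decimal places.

5.788

The missing cell is in the unexposed row: 3096 − 1979 = 1117.
So a = 2153, b = 659, c = 1117, d = 1979.
OR = (a·d)/(b·c) = (2153 × 1979) / (659 × 1117) = 4260787 / 736103 = 5.78830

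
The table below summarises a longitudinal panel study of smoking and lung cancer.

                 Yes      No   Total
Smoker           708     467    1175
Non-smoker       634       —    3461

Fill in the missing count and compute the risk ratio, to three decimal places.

3.289

The missing cell is in the unexposed row: 3461 − 634 = 2827.
So a = 708, b = 467, c = 634, d = 2827.
RR = [a/(a+b)] / [c/(c+d)] = (708/1175) / (634/3461) = 0.60255/0.18318 = 3.28933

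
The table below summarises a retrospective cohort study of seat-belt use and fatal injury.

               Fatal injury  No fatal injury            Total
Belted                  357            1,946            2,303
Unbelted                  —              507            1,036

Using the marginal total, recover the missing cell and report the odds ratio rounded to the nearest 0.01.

The missing cell is in the unexposed row: 1036 − 507 = 529.
So a = 357, b = 1946, c = 529, d = 507.
OR = (a·d)/(b·c) = (357 × 507) / (1946 × 529) = 180999 / 1029434 = 0.17582

0.18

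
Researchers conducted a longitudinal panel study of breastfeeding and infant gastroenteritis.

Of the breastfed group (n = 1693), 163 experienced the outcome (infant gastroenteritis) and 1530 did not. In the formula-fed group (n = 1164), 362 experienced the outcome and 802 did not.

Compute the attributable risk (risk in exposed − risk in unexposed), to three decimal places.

-0.215

From the description: a = 163, b = 1530, c = 362, d = 802.
Risk in exposed = 163/1693 = 0.096279; risk in unexposed = 362/1164 = 0.310997.
Risk difference = 0.096279 − 0.310997 = -0.214718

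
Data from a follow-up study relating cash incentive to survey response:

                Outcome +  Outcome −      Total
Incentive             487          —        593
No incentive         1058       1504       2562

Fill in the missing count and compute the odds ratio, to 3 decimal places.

6.531

The missing cell is in the exposed row: 593 − 487 = 106.
So a = 487, b = 106, c = 1058, d = 1504.
OR = (a·d)/(b·c) = (487 × 1504) / (106 × 1058) = 732448 / 112148 = 6.53108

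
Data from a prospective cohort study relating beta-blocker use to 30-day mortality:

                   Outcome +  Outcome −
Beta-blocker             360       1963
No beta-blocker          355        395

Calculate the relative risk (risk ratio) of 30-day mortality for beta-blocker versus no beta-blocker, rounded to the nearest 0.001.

Cells: a = 360, b = 1963, c = 355, d = 395.
Risk in exposed = 360/2323 = 0.15497; risk in unexposed = 355/750 = 0.47333.
RR = 0.15497 / 0.47333 = 0.32741
The risk is 67% lower among the exposed than among the unexposed.

0.327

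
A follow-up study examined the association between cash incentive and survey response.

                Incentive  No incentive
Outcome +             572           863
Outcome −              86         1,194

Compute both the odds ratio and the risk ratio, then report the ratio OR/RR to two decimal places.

4.44

Reading the table with exposure as columns: a = 572 (Incentive, case), b = 86 (Incentive, non-case), c = 863 (No incentive, case), d = 1194.
OR = (572·1194)/(86·863) = 682968/74218 = 9.20219
Risk in exposed = 572/658 = 0.86930; risk in unexposed = 863/2057 = 0.41954; RR = 2.07202
OR/RR = 9.20219 / 2.07202 = 4.44117
The outcome is not rare, so the OR lies further from 1 than the RR.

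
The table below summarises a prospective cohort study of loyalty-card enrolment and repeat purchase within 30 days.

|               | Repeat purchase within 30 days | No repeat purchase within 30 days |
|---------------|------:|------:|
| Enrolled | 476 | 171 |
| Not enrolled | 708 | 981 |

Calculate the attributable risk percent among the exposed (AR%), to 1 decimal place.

Cells: a = 476, b = 171, c = 708, d = 981.
Risk in exposed = 476/647 = 0.73570; risk in unexposed = 708/1689 = 0.41918.
RR = 0.73570/0.41918 = 1.75509
AR% = (RR − 1)/RR × 100 = (1.75509 − 1)/1.75509 × 100 = 43.0228%

43.0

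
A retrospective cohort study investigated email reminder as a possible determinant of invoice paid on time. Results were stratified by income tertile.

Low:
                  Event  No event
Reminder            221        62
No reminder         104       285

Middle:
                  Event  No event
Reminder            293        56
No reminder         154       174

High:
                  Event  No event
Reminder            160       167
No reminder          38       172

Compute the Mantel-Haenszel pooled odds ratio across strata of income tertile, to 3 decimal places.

6.450

OR_MH = Σ(aᵢdᵢ/nᵢ) / Σ(bᵢcᵢ/nᵢ), where nᵢ is the stratum total.
Stratum 1 (Low): n = 672; a·d/n = 221·285/672 = 93.7277; b·c/n = 62·104/672 = 9.5952
Stratum 2 (Middle): n = 677; a·d/n = 293·174/677 = 75.3058; b·c/n = 56·154/677 = 12.7386
Stratum 3 (High): n = 537; a·d/n = 160·172/537 = 51.2477; b·c/n = 167·38/537 = 11.8175
OR_MH = (93.7277 + 75.3058 + 51.2477) / (9.5952 + 12.7386 + 11.8175) = 220.2811 / 34.1513 = 6.45015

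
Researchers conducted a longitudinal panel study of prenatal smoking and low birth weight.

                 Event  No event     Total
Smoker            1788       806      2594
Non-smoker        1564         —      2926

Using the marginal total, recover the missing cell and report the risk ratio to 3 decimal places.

1.290

The missing cell is in the unexposed row: 2926 − 1564 = 1362.
So a = 1788, b = 806, c = 1564, d = 1362.
RR = [a/(a+b)] / [c/(c+d)] = (1788/2594) / (1564/2926) = 0.68928/0.53452 = 1.28954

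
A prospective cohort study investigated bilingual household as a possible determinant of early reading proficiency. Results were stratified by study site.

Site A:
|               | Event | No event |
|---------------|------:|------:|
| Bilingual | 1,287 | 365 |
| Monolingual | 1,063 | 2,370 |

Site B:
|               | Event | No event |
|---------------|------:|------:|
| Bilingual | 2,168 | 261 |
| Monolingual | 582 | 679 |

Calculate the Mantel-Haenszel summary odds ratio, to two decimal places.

OR_MH = Σ(aᵢdᵢ/nᵢ) / Σ(bᵢcᵢ/nᵢ), where nᵢ is the stratum total.
Stratum 1 (Site A): n = 5085; a·d/n = 1287·2370/5085 = 599.8407; b·c/n = 365·1063/5085 = 76.3019
Stratum 2 (Site B): n = 3690; a·d/n = 2168·679/3690 = 398.9355; b·c/n = 261·582/3690 = 41.1659
OR_MH = (599.8407 + 398.9355) / (76.3019 + 41.1659) = 998.7762 / 117.4677 = 8.50256

8.50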